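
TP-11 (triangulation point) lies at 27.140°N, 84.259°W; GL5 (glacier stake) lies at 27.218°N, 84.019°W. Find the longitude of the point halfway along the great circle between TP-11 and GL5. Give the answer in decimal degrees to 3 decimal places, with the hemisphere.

Bx = cos φ₂ cos Δλ = 0.889265,  By = cos φ₂ sin Δλ = 0.003725
φₘ = atan2(sin φ₁ + sin φ₂, √((cos φ₁ + Bx)² + By²)) = 27.17905°
λₘ = λ₁ + atan2(By, cos φ₁ + Bx) = -84.13904°

84.139°W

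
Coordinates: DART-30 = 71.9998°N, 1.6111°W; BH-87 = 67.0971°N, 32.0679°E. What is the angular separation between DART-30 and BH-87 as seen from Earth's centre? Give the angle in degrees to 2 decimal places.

12.54°

Δφ = -4.9027°,  Δλ = 33.6790°
a = sin²(Δφ/2) + cos φ₁ cos φ₂ sin²(Δλ/2) = 0.011922
c = 2·arcsin(√a) = 0.218811 rad = 12.5369°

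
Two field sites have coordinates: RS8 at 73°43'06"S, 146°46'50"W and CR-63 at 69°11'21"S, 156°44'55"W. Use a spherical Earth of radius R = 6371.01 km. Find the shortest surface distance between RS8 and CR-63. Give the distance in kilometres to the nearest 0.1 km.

613.1 km

RS8: φ = -73.71833°, λ = -146.78056°
CR-63: φ = -69.18917°, λ = -156.74861°
Δφ = 4.5292°,  Δλ = -9.9681°
a = sin²(Δφ/2) + cos φ₁ cos φ₂ sin²(Δλ/2) = 0.002313
c = 2·arcsin(√a) = 0.096228 rad = 5.5135°
d = R·c = 6371.01 × 0.096228 = 613.1 km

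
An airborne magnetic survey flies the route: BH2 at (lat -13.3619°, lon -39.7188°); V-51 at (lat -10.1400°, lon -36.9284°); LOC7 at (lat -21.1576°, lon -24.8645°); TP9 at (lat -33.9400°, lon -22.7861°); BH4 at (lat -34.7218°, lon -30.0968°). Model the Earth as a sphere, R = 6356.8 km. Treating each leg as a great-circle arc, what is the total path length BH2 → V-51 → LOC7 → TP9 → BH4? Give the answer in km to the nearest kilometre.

4351 km

BH2→V-51: c = 0.073722 rad, d = 468.63 km
V-51→LOC7: c = 0.279135 rad, d = 1774.41 km
LOC7→TP9: c = 0.225384 rad, d = 1432.72 km
TP9→BH4: c = 0.106223 rad, d = 675.24 km
Total = 468.63 + 1774.41 + 1432.72 + 675.24 = 4351.00 km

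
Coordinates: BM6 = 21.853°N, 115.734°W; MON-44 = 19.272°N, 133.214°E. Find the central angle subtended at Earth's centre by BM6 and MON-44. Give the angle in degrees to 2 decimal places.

Δφ = -2.5810°,  Δλ = -111.0520°
a = sin²(Δφ/2) + cos φ₁ cos φ₂ sin²(Δλ/2) = 0.595932
c = 2·arcsin(√a) = 1.763858 rad = 101.0616°

101.06°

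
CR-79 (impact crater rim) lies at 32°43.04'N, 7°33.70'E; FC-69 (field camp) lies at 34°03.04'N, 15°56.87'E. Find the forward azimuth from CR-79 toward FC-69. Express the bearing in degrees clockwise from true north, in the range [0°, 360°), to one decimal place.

CR-79: φ = +32.71733°, λ = +7.56167°
FC-69: φ = +34.05067°, λ = +15.94783°
Δλ = 8.3862°
y = sin Δλ · cos φ₂ = 0.120838
x = cos φ₁ sin φ₂ − sin φ₁ cos φ₂ cos Δλ = 0.028057
θ = atan2(y, x) = 76.9282° → 76.9282° (mod 360°)

76.9°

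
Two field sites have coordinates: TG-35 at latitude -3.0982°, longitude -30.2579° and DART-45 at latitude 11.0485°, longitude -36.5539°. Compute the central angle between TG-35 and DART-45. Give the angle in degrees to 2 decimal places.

15.47°

Δφ = 14.1467°,  Δλ = -6.2960°
a = sin²(Δφ/2) + cos φ₁ cos φ₂ sin²(Δλ/2) = 0.018119
c = 2·arcsin(√a) = 0.270033 rad = 15.4717°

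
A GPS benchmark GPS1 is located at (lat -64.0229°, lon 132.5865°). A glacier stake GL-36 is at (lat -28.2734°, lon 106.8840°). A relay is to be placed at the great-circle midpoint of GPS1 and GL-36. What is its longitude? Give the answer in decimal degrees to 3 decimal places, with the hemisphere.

115.356°E

Bx = cos φ₂ cos Δλ = 0.793559,  By = cos φ₂ sin Δλ = -0.381957
φₘ = atan2(sin φ₁ + sin φ₂, √((cos φ₁ + Bx)² + By²)) = -46.79027°
λₘ = λ₁ + atan2(By, cos φ₁ + Bx) = 115.35585°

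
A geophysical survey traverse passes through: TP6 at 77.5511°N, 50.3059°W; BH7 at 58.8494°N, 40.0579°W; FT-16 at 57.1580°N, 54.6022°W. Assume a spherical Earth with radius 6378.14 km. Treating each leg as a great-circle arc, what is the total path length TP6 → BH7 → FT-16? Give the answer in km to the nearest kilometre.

2993 km

TP6→BH7: c = 0.331910 rad, d = 2116.97 km
BH7→FT-16: c = 0.137410 rad, d = 876.42 km
Total = 2116.97 + 876.42 = 2993.39 km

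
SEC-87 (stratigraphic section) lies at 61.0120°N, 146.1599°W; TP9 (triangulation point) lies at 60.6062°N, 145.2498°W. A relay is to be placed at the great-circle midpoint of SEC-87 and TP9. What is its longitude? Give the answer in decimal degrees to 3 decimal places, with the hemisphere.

Bx = cos φ₂ cos Δλ = 0.490748,  By = cos φ₂ sin Δλ = 0.007796
φₘ = atan2(sin φ₁ + sin φ₂, √((cos φ₁ + Bx)² + By²)) = 60.80987°
λₘ = λ₁ + atan2(By, cos φ₁ + Bx) = -145.70197°

145.702°W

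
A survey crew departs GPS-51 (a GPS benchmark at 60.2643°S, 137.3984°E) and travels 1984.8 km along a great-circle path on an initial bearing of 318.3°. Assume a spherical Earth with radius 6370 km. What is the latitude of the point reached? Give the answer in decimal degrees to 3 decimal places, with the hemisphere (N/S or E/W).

45.478°S

δ = d/R = 1984.8/6370 = 0.311586 rad
φ₂ = arcsin(sin φ₁ cos δ + cos φ₁ sin δ cos θ)
   = arcsin(-0.86832·0.95185 + 0.49600·0.30657·0.74664) = -45.47786°
λ₂ = λ₁ + atan2(sin θ sin δ cos φ₁, cos δ − sin φ₁ sin φ₂) = 120.48964°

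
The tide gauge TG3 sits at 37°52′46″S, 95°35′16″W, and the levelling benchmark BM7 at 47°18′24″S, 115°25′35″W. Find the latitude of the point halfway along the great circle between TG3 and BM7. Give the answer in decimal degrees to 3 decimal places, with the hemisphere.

TG3: φ = -37.87944°, λ = -95.58778°
BM7: φ = -47.30667°, λ = -115.42639°
Bx = cos φ₂ cos Δλ = 0.637832,  By = cos φ₂ sin Δλ = -0.230119
φₘ = atan2(sin φ₁ + sin φ₂, √((cos φ₁ + Bx)² + By²)) = -43.02076°
λₘ = λ₁ + atan2(By, cos φ₁ + Bx) = -104.74762°

43.021°S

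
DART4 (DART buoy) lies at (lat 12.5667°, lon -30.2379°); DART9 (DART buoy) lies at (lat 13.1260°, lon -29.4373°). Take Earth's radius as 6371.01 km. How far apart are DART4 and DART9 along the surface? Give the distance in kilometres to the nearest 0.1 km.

Δφ = 0.5593°,  Δλ = 0.8006°
a = sin²(Δφ/2) + cos φ₁ cos φ₂ sin²(Δλ/2) = 0.000070
c = 2·arcsin(√a) = 0.016760 rad = 0.9603°
d = R·c = 6371.01 × 0.016760 = 106.8 km

106.8 km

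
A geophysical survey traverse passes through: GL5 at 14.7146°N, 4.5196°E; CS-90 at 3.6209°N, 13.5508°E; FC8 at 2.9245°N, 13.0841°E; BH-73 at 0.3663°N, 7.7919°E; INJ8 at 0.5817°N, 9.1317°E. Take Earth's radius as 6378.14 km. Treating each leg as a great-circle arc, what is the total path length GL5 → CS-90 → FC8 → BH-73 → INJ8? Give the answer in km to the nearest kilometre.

GL5→CS-90: c = 0.248236 rad, d = 1583.28 km
CS-90→FC8: c = 0.014624 rad, d = 93.27 km
FC8→BH-73: c = 0.102551 rad, d = 654.08 km
BH-73→INJ8: c = 0.023683 rad, d = 151.06 km
Total = 1583.28 + 93.27 + 654.08 + 151.06 = 2481.70 km

2482 km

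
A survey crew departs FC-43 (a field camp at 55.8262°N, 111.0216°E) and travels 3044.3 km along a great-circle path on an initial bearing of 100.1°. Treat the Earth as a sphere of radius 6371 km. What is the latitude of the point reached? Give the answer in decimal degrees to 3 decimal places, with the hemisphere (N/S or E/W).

δ = d/R = 3044.3/6371 = 0.477837 rad
φ₂ = arcsin(sin φ₁ cos δ + cos φ₁ sin δ cos θ)
   = arcsin(0.82734·0.88799 + 0.56171·0.45986·-0.17537) = 43.58031°
λ₂ = λ₁ + atan2(sin θ sin δ cos φ₁, cos δ − sin φ₁ sin φ₂) = 149.70153°

43.580°N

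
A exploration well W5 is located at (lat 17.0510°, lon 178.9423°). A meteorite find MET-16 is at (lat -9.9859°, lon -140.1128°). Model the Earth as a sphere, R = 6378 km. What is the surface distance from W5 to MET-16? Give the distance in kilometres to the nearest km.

Δφ = -27.0369°,  Δλ = 40.9449°
a = sin²(Δφ/2) + cos φ₁ cos φ₂ sin²(Δλ/2) = 0.169824
c = 2·arcsin(√a) = 0.849509 rad = 48.6733°
d = R·c = 6378 × 0.849509 = 5418.2 km

5418 km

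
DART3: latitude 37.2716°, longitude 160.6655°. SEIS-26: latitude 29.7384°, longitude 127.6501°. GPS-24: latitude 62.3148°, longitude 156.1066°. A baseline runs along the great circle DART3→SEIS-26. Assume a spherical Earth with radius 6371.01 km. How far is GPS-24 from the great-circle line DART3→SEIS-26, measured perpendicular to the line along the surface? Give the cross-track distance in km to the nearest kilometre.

δ₁₃ = central angle DART3→GPS-24 = 0.439842 rad  (haversine)
θ₁₃ = bearing DART3→GPS-24 = 355.024°,  θ₁₂ = bearing DART3→SEIS-26 = 264.424°
dₓₜ = R·arcsin(sin δ₁₃ · sin(θ₁₃ − θ₁₂)) = 6371.01·arcsin(0.42580·sin(90.601°)) = 2802.070 km
|dₓₜ| = 2802.070 km

2802 km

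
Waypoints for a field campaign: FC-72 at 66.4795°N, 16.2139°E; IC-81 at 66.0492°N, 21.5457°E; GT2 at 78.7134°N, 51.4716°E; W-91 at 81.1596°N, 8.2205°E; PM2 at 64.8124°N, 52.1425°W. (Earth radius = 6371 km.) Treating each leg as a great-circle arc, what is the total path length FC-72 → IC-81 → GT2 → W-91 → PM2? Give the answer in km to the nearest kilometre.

5249 km

FC-72→IC-81: c = 0.038190 rad, d = 243.31 km
IC-81→GT2: c = 0.265053 rad, d = 1688.65 km
GT2→W-91: c = 0.134875 rad, d = 859.29 km
W-91→PM2: c = 0.385762 rad, d = 2457.69 km
Total = 243.31 + 1688.65 + 859.29 + 2457.69 = 5248.94 km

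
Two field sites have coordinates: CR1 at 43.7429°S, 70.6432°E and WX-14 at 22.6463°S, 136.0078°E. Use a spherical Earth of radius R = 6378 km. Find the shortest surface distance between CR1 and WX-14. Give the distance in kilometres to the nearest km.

6349 km

Δφ = 21.0966°,  Δλ = 65.3646°
a = sin²(Δφ/2) + cos φ₁ cos φ₂ sin²(Δλ/2) = 0.227922
c = 2·arcsin(√a) = 0.995414 rad = 57.0330°
d = R·c = 6378 × 0.995414 = 6348.8 km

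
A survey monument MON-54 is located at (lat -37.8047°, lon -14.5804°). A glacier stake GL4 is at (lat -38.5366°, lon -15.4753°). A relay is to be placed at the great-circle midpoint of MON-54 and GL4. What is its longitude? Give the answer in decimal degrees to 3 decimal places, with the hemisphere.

Bx = cos φ₂ cos Δλ = 0.782115,  By = cos φ₂ sin Δλ = -0.012217
φₘ = atan2(sin φ₁ + sin φ₂, √((cos φ₁ + Bx)² + By²)) = -38.17150°
λₘ = λ₁ + atan2(By, cos φ₁ + Bx) = -15.02560°

15.026°W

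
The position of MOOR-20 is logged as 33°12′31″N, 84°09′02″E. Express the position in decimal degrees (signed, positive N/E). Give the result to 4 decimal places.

+33.2086°, +84.1506°

lat: 33.2086° N → +33.2086°
lon: 84.1506° E → +84.1506°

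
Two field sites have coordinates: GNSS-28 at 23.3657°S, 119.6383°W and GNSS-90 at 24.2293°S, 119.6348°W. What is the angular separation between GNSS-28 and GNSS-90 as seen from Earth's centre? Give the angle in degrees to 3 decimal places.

0.864°

Δφ = -0.8636°,  Δλ = 0.0035°
a = sin²(Δφ/2) + cos φ₁ cos φ₂ sin²(Δλ/2) = 0.000057
c = 2·arcsin(√a) = 0.015073 rad = 0.8636°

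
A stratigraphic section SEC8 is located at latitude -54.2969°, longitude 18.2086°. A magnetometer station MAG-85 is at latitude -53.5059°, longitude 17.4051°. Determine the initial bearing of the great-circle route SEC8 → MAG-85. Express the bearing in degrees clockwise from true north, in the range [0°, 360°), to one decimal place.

Δλ = -0.8035°
y = sin Δλ · cos φ₂ = -0.008340
x = cos φ₁ sin φ₂ − sin φ₁ cos φ₂ cos Δλ = 0.013758
θ = atan2(y, x) = -31.2252° → 328.7748° (mod 360°)

328.8°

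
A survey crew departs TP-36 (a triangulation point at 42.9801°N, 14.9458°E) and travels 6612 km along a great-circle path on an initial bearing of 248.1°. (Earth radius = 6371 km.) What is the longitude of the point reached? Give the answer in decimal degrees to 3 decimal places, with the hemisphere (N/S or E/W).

δ = d/R = 6612/6371 = 1.037828 rad
φ₂ = arcsin(sin φ₁ cos δ + cos φ₁ sin δ cos θ)
   = arcsin(0.68174·0.50809 + 0.73159·0.86130·-0.37299) = 6.39382°
λ₂ = λ₁ + atan2(sin θ sin δ cos φ₁, cos δ − sin φ₁ sin φ₂) = -38.58240°

38.582°W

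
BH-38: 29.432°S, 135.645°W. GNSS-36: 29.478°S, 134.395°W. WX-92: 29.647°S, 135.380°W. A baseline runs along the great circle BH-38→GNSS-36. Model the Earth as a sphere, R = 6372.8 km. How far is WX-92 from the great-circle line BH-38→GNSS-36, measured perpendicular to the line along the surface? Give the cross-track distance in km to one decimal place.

22.7 km

δ₁₃ = central angle BH-38→WX-92 = 0.005502 rad  (haversine)
θ₁₃ = bearing BH-38→WX-92 = 133.066°,  θ₁₂ = bearing BH-38→GNSS-36 = 92.727°
dₓₜ = R·arcsin(sin δ₁₃ · sin(θ₁₃ − θ₁₂)) = 6372.8·arcsin(0.00550·sin(40.339°)) = 22.697 km
|dₓₜ| = 22.697 km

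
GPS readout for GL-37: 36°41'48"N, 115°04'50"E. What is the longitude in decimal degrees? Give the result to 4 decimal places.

115.0806°E

115° + 4′/60 + 50″/3600 = 115 + 0.06667 + 0.01389 = 115.0806°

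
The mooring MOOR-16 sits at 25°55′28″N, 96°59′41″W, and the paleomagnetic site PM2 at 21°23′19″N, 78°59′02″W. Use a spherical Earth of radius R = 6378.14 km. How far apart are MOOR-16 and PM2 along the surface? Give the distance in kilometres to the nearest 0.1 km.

1902.7 km

MOOR-16: φ = +25.92444°, λ = -96.99472°
PM2: φ = +21.38861°, λ = -78.98389°
Δφ = -4.5358°,  Δλ = 18.0108°
a = sin²(Δφ/2) + cos φ₁ cos φ₂ sin²(Δλ/2) = 0.022084
c = 2·arcsin(√a) = 0.298317 rad = 17.0923°
d = R·c = 6378.14 × 0.298317 = 1902.7 km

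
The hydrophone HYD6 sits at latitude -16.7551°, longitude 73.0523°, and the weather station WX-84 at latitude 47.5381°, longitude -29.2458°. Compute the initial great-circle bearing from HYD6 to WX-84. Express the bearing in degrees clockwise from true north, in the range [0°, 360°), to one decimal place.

315.2°

Δλ = -102.2981°
y = sin Δλ · cos φ₂ = -0.659608
x = cos φ₁ sin φ₂ − sin φ₁ cos φ₂ cos Δλ = 0.664953
θ = atan2(y, x) = -44.7688° → 315.2312° (mod 360°)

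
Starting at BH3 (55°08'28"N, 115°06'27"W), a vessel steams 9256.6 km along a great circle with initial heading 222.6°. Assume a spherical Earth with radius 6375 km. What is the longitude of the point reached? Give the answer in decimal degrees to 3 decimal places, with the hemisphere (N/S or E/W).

BH3: φ = +55.14111°, λ = -115.10750°
δ = d/R = 9256.6/6375 = 1.452016 rad
φ₂ = arcsin(sin φ₁ cos δ + cos φ₁ sin δ cos θ)
   = arcsin(0.82056·0.11850 + 0.57156·0.99295·-0.73610) = -18.69433°
λ₂ = λ₁ + atan2(sin θ sin δ cos φ₁, cos δ − sin φ₁ sin φ₂) = -160.30505°

160.305°W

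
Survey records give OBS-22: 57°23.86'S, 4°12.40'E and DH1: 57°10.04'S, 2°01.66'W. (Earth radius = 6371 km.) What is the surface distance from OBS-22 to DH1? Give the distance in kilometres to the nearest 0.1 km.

OBS-22: φ = -57.39767°, λ = +4.20667°
DH1: φ = -57.16733°, λ = -2.02767°
Δφ = 0.2303°,  Δλ = -6.2343°
a = sin²(Δφ/2) + cos φ₁ cos φ₂ sin²(Δλ/2) = 0.000868
c = 2·arcsin(√a) = 0.058928 rad = 3.3763°
d = R·c = 6371 × 0.058928 = 375.4 km

375.4 km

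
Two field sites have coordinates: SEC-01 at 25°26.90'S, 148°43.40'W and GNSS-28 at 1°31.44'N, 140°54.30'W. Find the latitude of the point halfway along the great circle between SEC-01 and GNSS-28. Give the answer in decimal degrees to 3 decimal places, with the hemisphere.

11.989°S

SEC-01: φ = -25.44833°, λ = -148.72333°
GNSS-28: φ = +1.52400°, λ = -140.90500°
Bx = cos φ₂ cos Δλ = 0.990354,  By = cos φ₂ sin Δλ = 0.135984
φₘ = atan2(sin φ₁ + sin φ₂, √((cos φ₁ + Bx)² + By²)) = -11.98919°
λₘ = λ₁ + atan2(By, cos φ₁ + Bx) = -144.61523°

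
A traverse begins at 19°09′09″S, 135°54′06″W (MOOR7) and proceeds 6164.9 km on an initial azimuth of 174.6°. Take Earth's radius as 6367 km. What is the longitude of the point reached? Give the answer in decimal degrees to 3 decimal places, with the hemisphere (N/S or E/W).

119.666°W

MOOR7: φ = -19.15250°, λ = -135.90167°
δ = d/R = 6164.9/6367 = 0.968258 rad
φ₂ = arcsin(sin φ₁ cos δ + cos φ₁ sin δ cos θ)
   = arcsin(-0.32808·0.56674 + 0.94465·0.82390·-0.99556) = -73.89984°
λ₂ = λ₁ + atan2(sin θ sin δ cos φ₁, cos δ − sin φ₁ sin φ₂) = -119.66578°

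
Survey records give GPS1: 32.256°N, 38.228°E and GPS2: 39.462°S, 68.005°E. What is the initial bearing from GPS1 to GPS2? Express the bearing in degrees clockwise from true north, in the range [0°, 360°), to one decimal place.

156.8°

Δλ = 29.7770°
y = sin Δλ · cos φ₂ = 0.383418
x = cos φ₁ sin φ₂ − sin φ₁ cos φ₂ cos Δλ = -0.895120
θ = atan2(y, x) = 156.8125° → 156.8125° (mod 360°)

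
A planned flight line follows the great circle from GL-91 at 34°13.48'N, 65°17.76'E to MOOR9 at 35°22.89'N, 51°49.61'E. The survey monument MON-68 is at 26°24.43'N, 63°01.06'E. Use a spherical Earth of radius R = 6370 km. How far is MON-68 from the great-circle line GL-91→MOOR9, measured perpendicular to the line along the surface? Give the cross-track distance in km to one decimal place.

892.8 km

GL-91: φ = +34.22467°, λ = +65.29600°
MOOR9: φ = +35.38150°, λ = +51.82683°
MON-68: φ = +26.40717°, λ = +63.01767°
δ₁₃ = central angle GL-91→MON-68 = 0.140680 rad  (haversine)
θ₁₃ = bearing GL-91→MON-68 = 194.711°,  θ₁₂ = bearing GL-91→MOOR9 = 279.800°
dₓₜ = R·arcsin(sin δ₁₃ · sin(θ₁₃ − θ₁₂)) = 6370·arcsin(0.14022·sin(-85.089°)) = -892.818 km
|dₓₜ| = 892.818 km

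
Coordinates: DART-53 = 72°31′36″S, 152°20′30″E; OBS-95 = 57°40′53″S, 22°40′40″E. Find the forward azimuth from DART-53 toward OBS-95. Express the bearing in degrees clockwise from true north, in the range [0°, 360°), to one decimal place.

215.4°

DART-53: φ = -72.52667°, λ = +152.34167°
OBS-95: φ = -57.68139°, λ = +22.67778°
Δλ = -129.6639°
y = sin Δλ · cos φ₂ = -0.411557
x = cos φ₁ sin φ₂ − sin φ₁ cos φ₂ cos Δλ = -0.579245
θ = atan2(y, x) = -144.6060° → 215.3940° (mod 360°)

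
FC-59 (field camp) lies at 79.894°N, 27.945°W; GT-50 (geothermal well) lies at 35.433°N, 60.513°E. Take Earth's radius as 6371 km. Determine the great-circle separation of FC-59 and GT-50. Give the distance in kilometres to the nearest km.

6108 km

Δφ = -44.4610°,  Δλ = 88.4580°
a = sin²(Δφ/2) + cos φ₁ cos φ₂ sin²(Δλ/2) = 0.212699
c = 2·arcsin(√a) = 0.958677 rad = 54.9282°
d = R·c = 6371 × 0.958677 = 6107.7 km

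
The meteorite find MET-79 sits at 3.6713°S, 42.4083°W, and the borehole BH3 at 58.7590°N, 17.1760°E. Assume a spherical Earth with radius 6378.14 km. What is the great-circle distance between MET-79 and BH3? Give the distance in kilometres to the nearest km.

8687 km

Δφ = 62.4303°,  Δλ = 59.5843°
a = sin²(Δφ/2) + cos φ₁ cos φ₂ sin²(Δλ/2) = 0.396357
c = 2·arcsin(√a) = 1.361997 rad = 78.0367°
d = R·c = 6378.14 × 1.361997 = 8687.0 km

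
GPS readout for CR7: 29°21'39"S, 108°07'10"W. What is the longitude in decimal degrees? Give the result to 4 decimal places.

108.1194°W

108° + 7′/60 + 10″/3600 = 108 + 0.11667 + 0.00278 = 108.1194°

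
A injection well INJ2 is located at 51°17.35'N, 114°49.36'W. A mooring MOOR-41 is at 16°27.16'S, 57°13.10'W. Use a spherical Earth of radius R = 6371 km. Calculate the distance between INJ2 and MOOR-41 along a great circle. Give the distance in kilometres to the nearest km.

INJ2: φ = +51.28917°, λ = -114.82267°
MOOR-41: φ = -16.45267°, λ = -57.21833°
Δφ = -67.7418°,  Δλ = 57.6043°
a = sin²(Δφ/2) + cos φ₁ cos φ₂ sin²(Δλ/2) = 0.449830
c = 2·arcsin(√a) = 1.470288 rad = 84.2413°
d = R·c = 6371 × 1.470288 = 9367.2 km

9367 km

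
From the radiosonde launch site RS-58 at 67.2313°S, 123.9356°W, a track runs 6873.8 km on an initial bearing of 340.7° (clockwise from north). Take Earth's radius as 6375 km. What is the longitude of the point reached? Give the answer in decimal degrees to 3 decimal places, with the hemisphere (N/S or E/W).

140.982°W

δ = d/R = 6873.8/6375 = 1.078243 rad
φ₂ = arcsin(sin φ₁ cos δ + cos φ₁ sin δ cos θ)
   = arcsin(-0.92207·0.47288 + 0.38701·0.88113·0.94380) = -6.55663°
λ₂ = λ₁ + atan2(sin θ sin δ cos φ₁, cos δ − sin φ₁ sin φ₂) = -140.98181°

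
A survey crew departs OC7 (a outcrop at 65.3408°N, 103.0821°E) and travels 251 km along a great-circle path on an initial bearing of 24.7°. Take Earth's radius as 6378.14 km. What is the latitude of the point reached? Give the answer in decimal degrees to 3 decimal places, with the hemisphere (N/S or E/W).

67.371°N

δ = d/R = 251/6378.14 = 0.039353 rad
φ₂ = arcsin(sin φ₁ cos δ + cos φ₁ sin δ cos θ)
   = arcsin(0.90881·0.99923 + 0.41722·0.03934·0.90851) = 67.37088°
λ₂ = λ₁ + atan2(sin θ sin δ cos φ₁, cos δ − sin φ₁ sin φ₂) = 105.53097°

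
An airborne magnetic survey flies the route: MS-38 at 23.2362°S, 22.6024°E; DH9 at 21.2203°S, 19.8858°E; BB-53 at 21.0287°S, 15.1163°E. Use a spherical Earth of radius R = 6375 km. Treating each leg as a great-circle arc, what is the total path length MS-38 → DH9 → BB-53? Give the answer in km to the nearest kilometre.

854 km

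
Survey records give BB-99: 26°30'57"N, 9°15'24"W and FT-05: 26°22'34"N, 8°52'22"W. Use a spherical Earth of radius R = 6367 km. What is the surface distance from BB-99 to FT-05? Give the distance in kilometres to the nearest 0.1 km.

41.2 km

BB-99: φ = +26.51583°, λ = -9.25667°
FT-05: φ = +26.37611°, λ = -8.87278°
Δφ = -0.1397°,  Δλ = 0.3839°
a = sin²(Δφ/2) + cos φ₁ cos φ₂ sin²(Δλ/2) = 0.000010
c = 2·arcsin(√a) = 0.006476 rad = 0.3710°
d = R·c = 6367 × 0.006476 = 41.2 km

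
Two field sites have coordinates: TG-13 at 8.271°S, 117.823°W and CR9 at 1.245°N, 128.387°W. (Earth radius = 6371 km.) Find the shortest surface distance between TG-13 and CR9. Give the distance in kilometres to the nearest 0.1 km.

1578.3 km

Δφ = 9.5160°,  Δλ = -10.5640°
a = sin²(Δφ/2) + cos φ₁ cos φ₂ sin²(Δλ/2) = 0.015265
c = 2·arcsin(√a) = 0.247734 rad = 14.1941°
d = R·c = 6371 × 0.247734 = 1578.3 km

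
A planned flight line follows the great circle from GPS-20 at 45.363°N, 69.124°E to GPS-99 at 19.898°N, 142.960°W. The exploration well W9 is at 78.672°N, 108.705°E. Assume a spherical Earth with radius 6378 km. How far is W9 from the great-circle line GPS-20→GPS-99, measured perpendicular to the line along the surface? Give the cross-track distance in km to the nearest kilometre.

δ₁₃ = central angle GPS-20→W9 = 0.636672 rad  (haversine)
θ₁₃ = bearing GPS-20→W9 = 12.153°,  θ₁₂ = bearing GPS-20→GPS-99 = 31.784°
dₓₜ = R·arcsin(sin δ₁₃ · sin(θ₁₃ − θ₁₂)) = 6378·arcsin(0.59452·sin(-19.632°)) = -1282.581 km
|dₓₜ| = 1282.581 km

1283 km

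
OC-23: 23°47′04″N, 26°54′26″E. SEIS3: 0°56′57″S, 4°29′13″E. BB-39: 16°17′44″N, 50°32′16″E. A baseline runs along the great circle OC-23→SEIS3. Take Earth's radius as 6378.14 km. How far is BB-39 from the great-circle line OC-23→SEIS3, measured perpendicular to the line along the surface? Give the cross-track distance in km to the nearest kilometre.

OC-23: φ = +23.78444°, λ = +26.90722°
SEIS3: φ = -0.94917°, λ = +4.48694°
BB-39: φ = +16.29556°, λ = +50.53778°
δ₁₃ = central angle OC-23→BB-39 = 0.408234 rad  (haversine)
θ₁₃ = bearing OC-23→BB-39 = 104.273°,  θ₁₂ = bearing OC-23→SEIS3 = 224.510°
dₓₜ = R·arcsin(sin δ₁₃ · sin(θ₁₃ − θ₁₂)) = 6378.14·arcsin(0.39699·sin(-120.237°)) = -2232.894 km
|dₓₜ| = 2232.894 km

2233 km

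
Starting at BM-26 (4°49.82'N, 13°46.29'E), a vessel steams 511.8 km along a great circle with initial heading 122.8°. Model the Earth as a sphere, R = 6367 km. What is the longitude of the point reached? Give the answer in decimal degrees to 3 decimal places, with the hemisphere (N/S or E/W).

17.645°E

BM-26: φ = +4.83033°, λ = +13.77150°
δ = d/R = 511.8/6367 = 0.080383 rad
φ₂ = arcsin(sin φ₁ cos δ + cos φ₁ sin δ cos θ)
   = arcsin(0.08421·0.99677 + 0.99645·0.08030·-0.54171) = 2.32631°
λ₂ = λ₁ + atan2(sin θ sin δ cos φ₁, cos δ − sin φ₁ sin φ₂) = 17.64480°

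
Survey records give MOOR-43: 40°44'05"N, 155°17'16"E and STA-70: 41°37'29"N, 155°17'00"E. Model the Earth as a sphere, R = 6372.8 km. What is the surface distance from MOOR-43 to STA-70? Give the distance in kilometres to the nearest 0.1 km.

99.0 km

MOOR-43: φ = +40.73472°, λ = +155.28778°
STA-70: φ = +41.62472°, λ = +155.28333°
Δφ = 0.8900°,  Δλ = -0.0044°
a = sin²(Δφ/2) + cos φ₁ cos φ₂ sin²(Δλ/2) = 0.000060
c = 2·arcsin(√a) = 0.015534 rad = 0.8900°
d = R·c = 6372.8 × 0.015534 = 99.0 km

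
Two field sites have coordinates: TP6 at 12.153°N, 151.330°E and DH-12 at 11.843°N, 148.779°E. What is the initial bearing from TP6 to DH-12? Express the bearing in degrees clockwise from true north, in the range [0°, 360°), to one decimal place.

Δλ = -2.5510°
y = sin Δλ · cos φ₂ = -0.043561
x = cos φ₁ sin φ₂ − sin φ₁ cos φ₂ cos Δλ = -0.005206
θ = atan2(y, x) = -96.8155° → 263.1845° (mod 360°)

263.2°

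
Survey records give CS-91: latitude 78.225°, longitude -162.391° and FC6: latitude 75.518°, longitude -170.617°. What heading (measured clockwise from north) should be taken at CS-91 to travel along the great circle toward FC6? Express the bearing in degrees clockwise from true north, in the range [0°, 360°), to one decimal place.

218.7°

Δλ = -8.2260°
y = sin Δλ · cos φ₂ = -0.035780
x = cos φ₁ sin φ₂ − sin φ₁ cos φ₂ cos Δλ = -0.044710
θ = atan2(y, x) = -141.3303° → 218.6697° (mod 360°)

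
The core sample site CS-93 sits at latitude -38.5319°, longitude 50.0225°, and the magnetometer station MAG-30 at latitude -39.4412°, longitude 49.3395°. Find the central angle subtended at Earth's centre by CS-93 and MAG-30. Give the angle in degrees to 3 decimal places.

Δφ = -0.9093°,  Δλ = -0.6830°
a = sin²(Δφ/2) + cos φ₁ cos φ₂ sin²(Δλ/2) = 0.000084
c = 2·arcsin(√a) = 0.018377 rad = 1.0529°

1.053°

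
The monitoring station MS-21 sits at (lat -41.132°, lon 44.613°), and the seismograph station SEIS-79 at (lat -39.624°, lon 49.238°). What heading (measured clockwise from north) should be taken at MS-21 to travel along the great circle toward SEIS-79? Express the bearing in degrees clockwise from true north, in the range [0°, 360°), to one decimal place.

Δλ = 4.6250°
y = sin Δλ · cos φ₂ = 0.062108
x = cos φ₁ sin φ₂ − sin φ₁ cos φ₂ cos Δλ = 0.024667
θ = atan2(y, x) = 68.3390° → 68.3390° (mod 360°)

68.3°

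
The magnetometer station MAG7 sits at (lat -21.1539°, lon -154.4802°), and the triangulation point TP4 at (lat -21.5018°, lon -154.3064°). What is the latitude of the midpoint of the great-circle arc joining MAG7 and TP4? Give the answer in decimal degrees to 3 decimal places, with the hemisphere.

Bx = cos φ₂ cos Δλ = 0.930402,  By = cos φ₂ sin Δλ = 0.002822
φₘ = atan2(sin φ₁ + sin φ₂, √((cos φ₁ + Bx)² + By²)) = -21.32787°
λₘ = λ₁ + atan2(By, cos φ₁ + Bx) = -154.39340°

21.328°S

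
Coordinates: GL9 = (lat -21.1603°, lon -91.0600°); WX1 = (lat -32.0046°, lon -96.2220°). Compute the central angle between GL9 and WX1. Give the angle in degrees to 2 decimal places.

Δφ = -10.8443°,  Δλ = -5.1620°
a = sin²(Δφ/2) + cos φ₁ cos φ₂ sin²(Δλ/2) = 0.010533
c = 2·arcsin(√a) = 0.205619 rad = 11.7811°

11.78°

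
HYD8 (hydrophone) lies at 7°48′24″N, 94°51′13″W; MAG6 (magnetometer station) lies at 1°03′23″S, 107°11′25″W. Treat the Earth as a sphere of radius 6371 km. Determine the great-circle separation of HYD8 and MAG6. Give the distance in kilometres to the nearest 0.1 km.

HYD8: φ = +7.80667°, λ = -94.85361°
MAG6: φ = -1.05639°, λ = -107.19028°
Δφ = -8.8631°,  Δλ = -12.3367°
a = sin²(Δφ/2) + cos φ₁ cos φ₂ sin²(Δλ/2) = 0.017407
c = 2·arcsin(√a) = 0.264641 rad = 15.1628°
d = R·c = 6371 × 0.264641 = 1686.0 km

1686.0 km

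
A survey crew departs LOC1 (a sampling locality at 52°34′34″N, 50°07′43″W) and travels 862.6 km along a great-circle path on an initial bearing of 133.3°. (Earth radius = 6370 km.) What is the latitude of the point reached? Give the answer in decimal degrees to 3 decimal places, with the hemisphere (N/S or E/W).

46.939°N

LOC1: φ = +52.57611°, λ = -50.12861°
δ = d/R = 862.6/6370 = 0.135416 rad
φ₂ = arcsin(sin φ₁ cos δ + cos φ₁ sin δ cos θ)
   = arcsin(0.79416·0.99085 + 0.60771·0.13500·-0.68582) = 46.93882°
λ₂ = λ₁ + atan2(sin θ sin δ cos φ₁, cos δ − sin φ₁ sin φ₂) = -41.85509°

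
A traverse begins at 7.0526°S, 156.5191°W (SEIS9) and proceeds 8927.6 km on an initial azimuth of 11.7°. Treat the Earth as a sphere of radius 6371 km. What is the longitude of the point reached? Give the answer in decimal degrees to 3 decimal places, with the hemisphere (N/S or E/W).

121.563°W

δ = d/R = 8927.6/6371 = 1.401287 rad
φ₂ = arcsin(sin φ₁ cos δ + cos φ₁ sin δ cos θ)
   = arcsin(-0.12278·0.16870 + 0.99243·0.98567·0.97922) = 69.58203°
λ₂ = λ₁ + atan2(sin θ sin δ cos φ₁, cos δ − sin φ₁ sin φ₂) = -121.56329°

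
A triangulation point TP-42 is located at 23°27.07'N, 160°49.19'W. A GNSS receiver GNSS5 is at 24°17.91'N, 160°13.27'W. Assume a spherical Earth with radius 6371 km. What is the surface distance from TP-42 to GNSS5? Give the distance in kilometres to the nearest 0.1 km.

TP-42: φ = +23.45117°, λ = -160.81983°
GNSS5: φ = +24.29850°, λ = -160.22117°
Δφ = 0.8473°,  Δλ = 0.5987°
a = sin²(Δφ/2) + cos φ₁ cos φ₂ sin²(Δλ/2) = 0.000077
c = 2·arcsin(√a) = 0.017607 rad = 1.0088°
d = R·c = 6371 × 0.017607 = 112.2 km

112.2 km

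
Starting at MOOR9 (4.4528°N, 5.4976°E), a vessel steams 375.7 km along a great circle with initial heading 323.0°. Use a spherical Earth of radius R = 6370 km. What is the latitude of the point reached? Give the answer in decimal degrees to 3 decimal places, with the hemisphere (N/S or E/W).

7.148°N

δ = d/R = 375.7/6370 = 0.058980 rad
φ₂ = arcsin(sin φ₁ cos δ + cos φ₁ sin δ cos θ)
   = arcsin(0.07764·0.99826 + 0.99698·0.05895·0.79864) = 7.14822°
λ₂ = λ₁ + atan2(sin θ sin δ cos φ₁, cos δ − sin φ₁ sin φ₂) = 3.44872°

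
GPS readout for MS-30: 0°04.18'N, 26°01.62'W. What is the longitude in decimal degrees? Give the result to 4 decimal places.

26.0270°W

26° + 1.62′/60 = 26 + 0.02700 = 26.0270°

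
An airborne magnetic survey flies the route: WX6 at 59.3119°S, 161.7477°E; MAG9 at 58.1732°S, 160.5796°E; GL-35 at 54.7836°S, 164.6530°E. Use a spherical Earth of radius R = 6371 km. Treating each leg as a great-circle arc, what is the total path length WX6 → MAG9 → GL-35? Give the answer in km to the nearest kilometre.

596 km

WX6→MAG9: c = 0.022513 rad, d = 143.43 km
MAG9→GL-35: c = 0.070975 rad, d = 452.18 km
Total = 143.43 + 452.18 = 595.61 km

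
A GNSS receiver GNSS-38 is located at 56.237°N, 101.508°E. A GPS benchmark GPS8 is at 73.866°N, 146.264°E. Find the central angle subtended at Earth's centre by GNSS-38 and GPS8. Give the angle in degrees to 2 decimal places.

Δφ = 17.6290°,  Δλ = 44.7560°
a = sin²(Δφ/2) + cos φ₁ cos φ₂ sin²(Δλ/2) = 0.045866
c = 2·arcsin(√a) = 0.431671 rad = 24.7329°

24.73°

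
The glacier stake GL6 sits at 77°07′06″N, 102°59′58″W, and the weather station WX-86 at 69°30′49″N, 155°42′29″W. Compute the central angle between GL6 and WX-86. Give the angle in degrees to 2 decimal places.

16.17°

GL6: φ = +77.11833°, λ = -102.99944°
WX-86: φ = +69.51361°, λ = -155.70806°
Δφ = -7.6047°,  Δλ = -52.7086°
a = sin²(Δφ/2) + cos φ₁ cos φ₂ sin²(Δλ/2) = 0.019774
c = 2·arcsin(√a) = 0.282173 rad = 16.1673°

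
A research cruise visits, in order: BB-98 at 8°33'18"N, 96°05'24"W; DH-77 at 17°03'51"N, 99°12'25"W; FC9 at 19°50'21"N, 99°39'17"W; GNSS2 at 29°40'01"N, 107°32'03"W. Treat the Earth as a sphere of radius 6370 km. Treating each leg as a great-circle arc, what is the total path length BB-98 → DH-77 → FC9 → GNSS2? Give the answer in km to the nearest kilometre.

2667 km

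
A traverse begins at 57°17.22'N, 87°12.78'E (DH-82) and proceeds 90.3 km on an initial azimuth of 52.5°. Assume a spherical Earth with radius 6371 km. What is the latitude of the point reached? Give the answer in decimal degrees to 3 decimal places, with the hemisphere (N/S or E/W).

57.776°N

DH-82: φ = +57.28700°, λ = +87.21300°
δ = d/R = 90.3/6371 = 0.014174 rad
φ₂ = arcsin(sin φ₁ cos δ + cos φ₁ sin δ cos θ)
   = arcsin(0.84139·0.99990 + 0.54043·0.01417·0.60876) = 57.77564°
λ₂ = λ₁ + atan2(sin θ sin δ cos φ₁, cos δ − sin φ₁ sin φ₂) = 88.42128°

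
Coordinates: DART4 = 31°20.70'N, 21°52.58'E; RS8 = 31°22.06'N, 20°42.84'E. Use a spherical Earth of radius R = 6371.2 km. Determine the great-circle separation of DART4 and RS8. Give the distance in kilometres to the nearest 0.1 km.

DART4: φ = +31.34500°, λ = +21.87633°
RS8: φ = +31.36767°, λ = +20.71400°
Δφ = 0.0227°,  Δλ = -1.1623°
a = sin²(Δφ/2) + cos φ₁ cos φ₂ sin²(Δλ/2) = 0.000075
c = 2·arcsin(√a) = 0.017328 rad = 0.9928°
d = R·c = 6371.2 × 0.017328 = 110.4 km

110.4 km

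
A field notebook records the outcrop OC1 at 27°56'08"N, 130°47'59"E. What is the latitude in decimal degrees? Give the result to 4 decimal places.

27.9356°N

27° + 56′/60 + 8″/3600 = 27 + 0.93333 + 0.00222 = 27.9356°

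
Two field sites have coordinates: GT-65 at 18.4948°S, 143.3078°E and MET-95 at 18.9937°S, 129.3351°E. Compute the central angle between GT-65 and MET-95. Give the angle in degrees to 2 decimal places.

13.24°

Δφ = -0.4989°,  Δλ = -13.9727°
a = sin²(Δφ/2) + cos φ₁ cos φ₂ sin²(Δλ/2) = 0.013286
c = 2·arcsin(√a) = 0.231039 rad = 13.2376°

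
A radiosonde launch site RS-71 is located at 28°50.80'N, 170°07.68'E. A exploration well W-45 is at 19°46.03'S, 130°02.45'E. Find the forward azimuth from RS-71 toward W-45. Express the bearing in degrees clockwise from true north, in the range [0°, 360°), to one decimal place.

RS-71: φ = +28.84667°, λ = +170.12800°
W-45: φ = -19.76717°, λ = +130.04083°
Δλ = -40.0872°
y = sin Δλ · cos φ₂ = -0.606007
x = cos φ₁ sin φ₂ − sin φ₁ cos φ₂ cos Δλ = -0.643602
θ = atan2(y, x) = -136.7232° → 223.2768° (mod 360°)

223.3°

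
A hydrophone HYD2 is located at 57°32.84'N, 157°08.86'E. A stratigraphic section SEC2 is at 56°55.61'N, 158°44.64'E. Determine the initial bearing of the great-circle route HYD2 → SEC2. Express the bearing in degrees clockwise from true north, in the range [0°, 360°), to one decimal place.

HYD2: φ = +57.54733°, λ = +157.14767°
SEC2: φ = +56.92683°, λ = +158.74400°
Δλ = 1.5963°
y = sin Δλ · cos φ₂ = 0.015202
x = cos φ₁ sin φ₂ − sin φ₁ cos φ₂ cos Δλ = -0.010651
θ = atan2(y, x) = 125.0155° → 125.0155° (mod 360°)

125.0°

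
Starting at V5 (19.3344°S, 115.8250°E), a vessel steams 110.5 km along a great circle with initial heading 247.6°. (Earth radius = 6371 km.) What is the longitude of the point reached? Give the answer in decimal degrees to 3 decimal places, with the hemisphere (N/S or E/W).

δ = d/R = 110.5/6371 = 0.017344 rad
φ₂ = arcsin(sin φ₁ cos δ + cos φ₁ sin δ cos θ)
   = arcsin(-0.33108·0.99985 + 0.94360·0.01734·-0.38107) = -19.71048°
λ₂ = λ₁ + atan2(sin θ sin δ cos φ₁, cos δ − sin φ₁ sin φ₂) = 114.84905°

114.849°E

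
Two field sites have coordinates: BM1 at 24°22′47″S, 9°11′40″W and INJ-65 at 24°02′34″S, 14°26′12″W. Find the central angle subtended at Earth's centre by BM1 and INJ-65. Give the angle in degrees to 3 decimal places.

4.793°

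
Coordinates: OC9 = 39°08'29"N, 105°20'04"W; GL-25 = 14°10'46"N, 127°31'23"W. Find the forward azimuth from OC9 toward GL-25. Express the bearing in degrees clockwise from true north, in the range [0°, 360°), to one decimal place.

OC9: φ = +39.14139°, λ = -105.33444°
GL-25: φ = +14.17944°, λ = -127.52306°
Δλ = -22.1886°
y = sin Δλ · cos φ₂ = -0.366151
x = cos φ₁ sin φ₂ − sin φ₁ cos φ₂ cos Δλ = -0.376695
θ = atan2(y, x) = -135.8132° → 224.1868° (mod 360°)

224.2°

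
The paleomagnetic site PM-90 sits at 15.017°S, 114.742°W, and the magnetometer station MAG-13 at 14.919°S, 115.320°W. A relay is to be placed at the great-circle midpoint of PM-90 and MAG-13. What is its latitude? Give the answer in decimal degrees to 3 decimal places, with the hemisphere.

14.968°S

Bx = cos φ₂ cos Δλ = 0.966242,  By = cos φ₂ sin Δλ = -0.009748
φₘ = atan2(sin φ₁ + sin φ₂, √((cos φ₁ + Bx)² + By²)) = -14.96818°
λₘ = λ₁ + atan2(By, cos φ₁ + Bx) = -115.03107°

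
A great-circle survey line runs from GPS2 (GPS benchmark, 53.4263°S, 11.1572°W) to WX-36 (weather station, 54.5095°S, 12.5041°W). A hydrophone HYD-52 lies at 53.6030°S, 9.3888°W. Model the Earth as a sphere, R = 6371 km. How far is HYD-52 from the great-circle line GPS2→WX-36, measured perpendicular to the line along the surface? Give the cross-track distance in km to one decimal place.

107.1 km

δ₁₃ = central angle GPS2→HYD-52 = 0.018609 rad  (haversine)
θ₁₃ = bearing GPS2→HYD-52 = 100.249°,  θ₁₂ = bearing GPS2→WX-36 = 215.640°
dₓₜ = R·arcsin(sin δ₁₃ · sin(θ₁₃ − θ₁₂)) = 6371·arcsin(0.01861·sin(-115.391°)) = -107.106 km
|dₓₜ| = 107.106 km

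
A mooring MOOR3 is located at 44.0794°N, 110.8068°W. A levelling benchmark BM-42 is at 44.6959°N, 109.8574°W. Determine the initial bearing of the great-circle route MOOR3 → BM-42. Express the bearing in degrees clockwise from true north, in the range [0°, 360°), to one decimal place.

47.4°

Δλ = 0.9494°
y = sin Δλ · cos φ₂ = 0.011778
x = cos φ₁ sin φ₂ − sin φ₁ cos φ₂ cos Δλ = 0.010828
θ = atan2(y, x) = 47.4082° → 47.4082° (mod 360°)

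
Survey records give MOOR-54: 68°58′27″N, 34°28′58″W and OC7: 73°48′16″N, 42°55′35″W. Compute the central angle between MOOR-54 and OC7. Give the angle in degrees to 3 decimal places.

MOOR-54: φ = +68.97417°, λ = -34.48278°
OC7: φ = +73.80444°, λ = -42.92639°
Δφ = 4.8303°,  Δλ = -8.4436°
a = sin²(Δφ/2) + cos φ₁ cos φ₂ sin²(Δλ/2) = 0.002318
c = 2·arcsin(√a) = 0.096331 rad = 5.5193°

5.519°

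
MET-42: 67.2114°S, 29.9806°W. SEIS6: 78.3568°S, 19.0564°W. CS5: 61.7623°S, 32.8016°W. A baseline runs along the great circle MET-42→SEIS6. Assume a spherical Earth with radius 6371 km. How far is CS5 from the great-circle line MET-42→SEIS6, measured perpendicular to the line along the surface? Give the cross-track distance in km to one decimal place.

δ₁₃ = central angle MET-42→CS5 = 0.097415 rad  (haversine)
θ₁₃ = bearing MET-42→CS5 = 346.148°,  θ₁₂ = bearing MET-42→SEIS6 = 168.995°
dₓₜ = R·arcsin(sin δ₁₃ · sin(θ₁₃ − θ₁₂)) = 6371·arcsin(0.09726·sin(177.153°)) = 30.777 km
|dₓₜ| = 30.777 km

30.8 km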